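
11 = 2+9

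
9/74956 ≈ 0.000120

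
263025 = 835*315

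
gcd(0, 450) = 450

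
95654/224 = 427 + 3/112≈427.03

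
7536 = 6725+811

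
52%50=2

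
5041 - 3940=1101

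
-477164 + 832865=355701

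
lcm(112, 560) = 560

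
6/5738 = 3/2869 ≈ 0.00105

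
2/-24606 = -1/12303 ≈ -0.0000813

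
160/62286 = 80/31143 ≈ 0.00257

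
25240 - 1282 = 23958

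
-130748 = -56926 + -73822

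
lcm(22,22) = 22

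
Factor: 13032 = 2^3 * 3^2 * 181^1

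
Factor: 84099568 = 2^4 * 7^1 * 617^1 * 1217^1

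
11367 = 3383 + 7984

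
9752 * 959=9352168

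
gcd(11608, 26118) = 2902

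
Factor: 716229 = 3^3 * 41^1 * 647^1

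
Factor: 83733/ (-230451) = -1*113^1*311^ (-1) = -113/311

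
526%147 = 85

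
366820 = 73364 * 5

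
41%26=15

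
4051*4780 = 19363780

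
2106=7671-5565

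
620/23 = 26 + 22/23 ≈ 26.96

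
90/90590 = 9/9059 ≈ 0.000993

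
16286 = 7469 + 8817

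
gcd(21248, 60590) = 166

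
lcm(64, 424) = 3392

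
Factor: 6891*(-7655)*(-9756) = 2^2*3^3*5^1*271^1*1531^1*2297^1 = 514634902380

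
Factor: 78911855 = 5^1*11^1*113^1*12697^1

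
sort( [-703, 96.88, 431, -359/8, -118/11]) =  [-703, -359/8, -118/11, 96.88, 431]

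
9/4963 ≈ 0.00181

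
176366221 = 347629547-171263326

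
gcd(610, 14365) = 5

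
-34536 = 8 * (-4317)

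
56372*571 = 32188412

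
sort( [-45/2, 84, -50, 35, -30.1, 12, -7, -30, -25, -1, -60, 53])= [-60, -50, -30.1, -30, -25, -45/2, -7, -1, 12, 35, 53, 84]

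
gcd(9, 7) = 1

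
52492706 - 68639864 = -16147158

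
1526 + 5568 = 7094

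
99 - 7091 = -6992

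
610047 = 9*67783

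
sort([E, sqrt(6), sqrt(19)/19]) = [sqrt(19)/19, sqrt(6), E]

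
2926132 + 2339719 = 5265851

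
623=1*623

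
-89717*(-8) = 717736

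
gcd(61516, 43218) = 14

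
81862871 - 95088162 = -13225291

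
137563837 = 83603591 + 53960246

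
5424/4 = 1356 = 1356.00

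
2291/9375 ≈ 0.244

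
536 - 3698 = -3162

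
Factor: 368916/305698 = 2^1*3^1*71^1*353^(-1) = 426/353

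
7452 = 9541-2089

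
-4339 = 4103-8442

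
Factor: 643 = 643^1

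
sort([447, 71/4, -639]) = [-639, 71/4, 447]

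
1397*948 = 1324356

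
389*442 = 171938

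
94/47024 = 47/23512 ≈ 0.00200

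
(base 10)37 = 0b100101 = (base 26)1b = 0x25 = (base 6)101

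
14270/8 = 1783 + 3/4 = 1783.75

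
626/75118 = 313/37559 ≈ 0.00833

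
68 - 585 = -517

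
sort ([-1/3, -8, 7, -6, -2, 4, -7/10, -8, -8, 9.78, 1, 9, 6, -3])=[-8, -8, -8, -6, -3, -2, -7/10, -1/3, 1, 4, 6, 7, 9, 9.78]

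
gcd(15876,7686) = 126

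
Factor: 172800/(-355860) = -1 * 2^6 * 5^1 * 659^(-1) = -320/659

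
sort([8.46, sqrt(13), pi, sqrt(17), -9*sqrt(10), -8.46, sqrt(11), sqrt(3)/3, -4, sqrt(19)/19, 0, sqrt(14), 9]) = [-9*sqrt(10), -8.46, -4, 0, sqrt(19)/19, sqrt(3)/3, pi, sqrt(11), sqrt(13), sqrt(14), sqrt(17), 8.46, 9]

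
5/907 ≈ 0.00551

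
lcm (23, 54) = 1242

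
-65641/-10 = 6564 + 1/10 = 6564.10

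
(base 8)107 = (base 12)5b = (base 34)23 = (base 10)71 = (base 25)2l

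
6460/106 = 3230/53 ≈ 60.94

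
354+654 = 1008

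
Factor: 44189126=2^1 * 97^1 * 379^1 * 601^1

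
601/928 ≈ 0.648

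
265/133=1+132/133 ≈ 1.99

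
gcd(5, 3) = 1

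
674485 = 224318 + 450167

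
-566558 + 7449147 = 6882589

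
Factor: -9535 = -1*5^1*1907^1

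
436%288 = 148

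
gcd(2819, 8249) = 1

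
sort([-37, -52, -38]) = [-52, -38, -37]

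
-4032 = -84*48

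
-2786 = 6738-9524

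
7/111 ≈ 0.0631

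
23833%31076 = 23833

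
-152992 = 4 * (-38248)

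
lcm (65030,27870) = 195090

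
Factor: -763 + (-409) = -1 * 2^2 * 293^1 = -1172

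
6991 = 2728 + 4263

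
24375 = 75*325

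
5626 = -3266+8892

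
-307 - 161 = -468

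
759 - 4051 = -3292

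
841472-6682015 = -5840543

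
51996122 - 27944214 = 24051908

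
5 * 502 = 2510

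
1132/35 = 32 + 12/35 ≈ 32.34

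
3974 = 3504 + 470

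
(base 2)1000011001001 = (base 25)6lm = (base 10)4297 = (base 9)5804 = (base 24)7b1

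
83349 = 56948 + 26401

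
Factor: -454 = -1*2^1*227^1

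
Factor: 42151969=167^1*173^1*1459^1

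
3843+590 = 4433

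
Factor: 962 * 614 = 2^2 * 13^1 * 37^1 * 307^1 = 590668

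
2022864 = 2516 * 804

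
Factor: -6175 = -1*5^2*13^1*19^1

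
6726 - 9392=-2666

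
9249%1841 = 44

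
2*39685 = 79370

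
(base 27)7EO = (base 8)12601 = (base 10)5505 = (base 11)4155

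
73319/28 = 2618 + 15/28 ≈ 2618.54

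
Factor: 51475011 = 3^1*7^1*47^1*52153^1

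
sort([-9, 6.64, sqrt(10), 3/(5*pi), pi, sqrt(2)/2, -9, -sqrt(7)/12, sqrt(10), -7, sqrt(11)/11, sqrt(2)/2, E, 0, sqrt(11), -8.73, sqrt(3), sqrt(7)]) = [-9, -9, -8.73, -7, -sqrt(7)/12, 0, 3/(5*pi), sqrt(11)/11, sqrt(2)/2, sqrt(2)/2, sqrt(3), sqrt(7), E, pi, sqrt(10), sqrt(10), sqrt(11), 6.64]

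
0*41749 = 0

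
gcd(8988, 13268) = 428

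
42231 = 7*6033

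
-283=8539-8822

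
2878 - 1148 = 1730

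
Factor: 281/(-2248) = -1*2^(-3) = -1/8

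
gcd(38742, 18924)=6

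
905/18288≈0.0495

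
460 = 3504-3044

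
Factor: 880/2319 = 2^4 * 3^(-1) * 5^1 * 11^1 * 773^(-1)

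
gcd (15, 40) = 5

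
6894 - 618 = 6276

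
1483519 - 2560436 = -1076917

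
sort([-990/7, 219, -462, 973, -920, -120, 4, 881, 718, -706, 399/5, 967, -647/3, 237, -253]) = [-920, -706, -462, -253, -647/3, -990/7, -120, 4, 399/5, 219, 237, 718, 881, 967, 973]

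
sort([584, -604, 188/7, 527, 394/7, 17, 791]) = [-604, 17, 188/7, 394/7, 527, 584, 791]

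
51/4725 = 17/1575 ≈ 0.0108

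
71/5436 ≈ 0.0131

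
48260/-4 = -12065 = -12065.00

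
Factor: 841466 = 2^1 * 17^1 * 24749^1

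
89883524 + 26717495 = 116601019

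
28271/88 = 321 + 23/88 ≈ 321.26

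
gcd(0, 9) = 9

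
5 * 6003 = 30015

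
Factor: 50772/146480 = 2^(-2) * 3^1 * 5^(-1) * 1831^(-1) * 4231^1 = 12693/36620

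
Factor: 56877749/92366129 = 1451^1*39199^1*92366129^ (-1)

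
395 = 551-156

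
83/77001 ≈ 0.00108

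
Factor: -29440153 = -1 * 29440153^1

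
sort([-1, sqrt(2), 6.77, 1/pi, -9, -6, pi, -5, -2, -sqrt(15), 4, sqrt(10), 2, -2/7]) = [-9, -6, -5, -sqrt(15), -2, -1, -2/7, 1/pi, sqrt(2), 2, pi, sqrt(10), 4, 6.77]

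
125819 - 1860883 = -1735064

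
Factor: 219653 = 7^1*31379^1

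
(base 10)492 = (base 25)jh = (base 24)kc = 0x1ec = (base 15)22c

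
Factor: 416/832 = 2^(-1) = 1/2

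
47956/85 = 564 + 16/85 ≈ 564.19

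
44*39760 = 1749440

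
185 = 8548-8363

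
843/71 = 11+62/71 ≈ 11.87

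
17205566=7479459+9726107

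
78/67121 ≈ 0.00116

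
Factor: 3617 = 3617^1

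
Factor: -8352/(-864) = 3^(-1)*29^1 = 29/3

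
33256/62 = 536+12/31 ≈ 536.39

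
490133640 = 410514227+79619413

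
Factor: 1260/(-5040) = -1 * 2^(-2) = -1/4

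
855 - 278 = 577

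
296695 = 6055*49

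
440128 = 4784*92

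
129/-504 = -43/168 ≈ -0.256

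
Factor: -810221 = -1*23^1*35227^1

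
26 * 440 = 11440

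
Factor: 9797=97^1 * 101^1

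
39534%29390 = 10144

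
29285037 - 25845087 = 3439950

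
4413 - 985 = 3428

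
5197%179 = 6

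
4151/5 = 830+1/5 = 830.20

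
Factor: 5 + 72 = 7^1*11^1 = 77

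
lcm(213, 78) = 5538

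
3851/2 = 1925 + 1/2 = 1925.50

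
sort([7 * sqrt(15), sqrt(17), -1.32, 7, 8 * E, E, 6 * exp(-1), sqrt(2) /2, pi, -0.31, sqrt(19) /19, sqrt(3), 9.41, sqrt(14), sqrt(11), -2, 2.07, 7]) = [-2, -1.32, -0.31, sqrt(19) /19, sqrt(2) /2, sqrt(3), 2.07, 6 * exp(-1), E, pi, sqrt(11), sqrt(14), sqrt(17), 7, 7, 9.41, 8 * E, 7 * sqrt(15)]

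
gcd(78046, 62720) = 2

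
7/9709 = 1/1387 ≈ 0.000721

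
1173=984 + 189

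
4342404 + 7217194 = 11559598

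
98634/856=49317/428 ≈ 115.23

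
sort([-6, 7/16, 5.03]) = [-6, 7/16, 5.03]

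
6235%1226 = 105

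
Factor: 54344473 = 61^1*890893^1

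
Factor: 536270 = 2^1*5^1*7^1*47^1*163^1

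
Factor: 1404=2^2 * 3^3 * 13^1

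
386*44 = 16984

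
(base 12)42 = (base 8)62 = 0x32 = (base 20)2a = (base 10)50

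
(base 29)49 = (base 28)4d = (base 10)125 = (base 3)11122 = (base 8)175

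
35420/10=3542=3542.00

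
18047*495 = 8933265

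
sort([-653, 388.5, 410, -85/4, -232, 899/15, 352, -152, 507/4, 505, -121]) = [-653, -232, -152, -121, -85/4, 899/15, 507/4, 352, 388.5, 410, 505]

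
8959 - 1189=7770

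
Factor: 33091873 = 33091873^1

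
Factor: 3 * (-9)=-1 * 3^3=-27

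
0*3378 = 0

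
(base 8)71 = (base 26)25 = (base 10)57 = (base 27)23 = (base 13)45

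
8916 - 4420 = 4496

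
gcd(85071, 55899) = 3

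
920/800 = 23/20 = 1.15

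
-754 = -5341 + 4587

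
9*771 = 6939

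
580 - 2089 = -1509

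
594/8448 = 9/128 ≈ 0.0703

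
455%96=71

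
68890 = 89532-20642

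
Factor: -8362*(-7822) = 2^2*37^1*113^1*3911^1 = 65407564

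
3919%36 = 31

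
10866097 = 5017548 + 5848549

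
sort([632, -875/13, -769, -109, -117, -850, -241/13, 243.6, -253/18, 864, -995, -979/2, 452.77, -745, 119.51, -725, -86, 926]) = [-995, -850, -769, -745, -725, -979/2, -117, -109, -86, -875/13, -241/13, -253/18, 119.51, 243.6, 452.77, 632, 864, 926]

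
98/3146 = 49/1573 ≈ 0.0312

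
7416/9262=3708/4631 ≈ 0.801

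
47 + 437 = 484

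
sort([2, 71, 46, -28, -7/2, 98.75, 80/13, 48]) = [-28, -7/2, 2, 80/13, 46, 48, 71, 98.75]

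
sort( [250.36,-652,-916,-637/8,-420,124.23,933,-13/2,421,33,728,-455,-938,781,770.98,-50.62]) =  [-938,-916,-652,-455,-420,-637/8,-50.62,-13/2,33,124.23,250.36,421,728,770.98,781,933]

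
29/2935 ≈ 0.00988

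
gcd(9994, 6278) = 2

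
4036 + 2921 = 6957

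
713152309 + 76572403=789724712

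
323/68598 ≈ 0.00471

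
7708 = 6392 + 1316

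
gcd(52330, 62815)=5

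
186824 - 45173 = 141651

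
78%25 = 3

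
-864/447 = -1-139/149 ≈ -1.93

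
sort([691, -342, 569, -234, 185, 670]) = [-342, -234, 185, 569, 670, 691]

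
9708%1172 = 332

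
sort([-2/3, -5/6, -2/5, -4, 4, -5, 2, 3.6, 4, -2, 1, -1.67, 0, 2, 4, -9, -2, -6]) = [-9, -6, -5, -4, -2, -2, -1.67, -5/6, -2/3, -2/5, 0, 1, 2, 2, 3.6, 4, 4, 4]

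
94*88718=8339492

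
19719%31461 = 19719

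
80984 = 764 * 106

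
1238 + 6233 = 7471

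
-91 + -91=-182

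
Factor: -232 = -1*2^3*29^1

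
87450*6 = 524700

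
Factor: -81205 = -1*5^1*109^1*149^1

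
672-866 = -194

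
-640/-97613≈0.00656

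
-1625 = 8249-9874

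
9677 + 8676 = 18353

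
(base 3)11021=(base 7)223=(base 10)115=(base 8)163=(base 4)1303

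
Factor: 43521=3^1 * 89^1 * 163^1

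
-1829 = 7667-9496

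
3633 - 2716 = 917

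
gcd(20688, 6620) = 4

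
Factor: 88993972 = 2^2 * 22248493^1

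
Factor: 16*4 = 2^6 = 64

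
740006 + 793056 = 1533062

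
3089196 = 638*4842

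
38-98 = -60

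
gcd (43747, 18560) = 1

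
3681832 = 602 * 6116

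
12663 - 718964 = -706301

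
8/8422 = 4/4211 ≈ 0.000950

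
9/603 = 1/67 ≈ 0.0149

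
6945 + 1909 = 8854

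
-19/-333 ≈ 0.0571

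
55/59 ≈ 0.932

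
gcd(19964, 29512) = 868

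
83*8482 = 704006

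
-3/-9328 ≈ 0.000322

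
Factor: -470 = -1*2^1*5^1*47^1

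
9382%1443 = 724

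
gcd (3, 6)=3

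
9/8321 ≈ 0.00108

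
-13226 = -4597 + -8629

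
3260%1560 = 140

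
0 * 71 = 0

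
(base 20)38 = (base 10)68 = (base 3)2112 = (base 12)58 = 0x44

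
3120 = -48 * (-65) 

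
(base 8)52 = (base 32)1a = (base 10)42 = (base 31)1b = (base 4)222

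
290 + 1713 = 2003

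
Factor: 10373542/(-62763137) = -1*2^1*19^(-1)*73^(-1)*103^1*1223^(-1)*1361^1 = -280366/1696301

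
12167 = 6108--6059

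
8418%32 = 2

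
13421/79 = 169 + 70/79 ≈ 169.89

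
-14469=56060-70529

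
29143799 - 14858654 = 14285145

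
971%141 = 125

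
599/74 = 8 + 7/74≈8.09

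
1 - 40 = -39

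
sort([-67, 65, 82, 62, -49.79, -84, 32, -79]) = [-84, -79, -67, -49.79, 32, 62, 65, 82]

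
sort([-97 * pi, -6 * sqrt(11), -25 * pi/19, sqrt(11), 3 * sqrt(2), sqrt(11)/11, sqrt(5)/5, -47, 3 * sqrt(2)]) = [-97 * pi, -47, -6 * sqrt(11), -25 * pi/19, sqrt(11)/11, sqrt(5)/5, sqrt(11), 3 * sqrt(2), 3 * sqrt(2)]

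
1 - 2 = -1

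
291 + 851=1142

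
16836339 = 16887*997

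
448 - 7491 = -7043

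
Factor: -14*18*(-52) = 2^4*3^2*7^1*13^1 = 13104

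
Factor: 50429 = 211^1*239^1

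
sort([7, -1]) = [-1, 7]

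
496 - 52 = 444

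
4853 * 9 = 43677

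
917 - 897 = 20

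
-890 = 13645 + -14535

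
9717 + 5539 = 15256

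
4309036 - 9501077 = -5192041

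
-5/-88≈0.0568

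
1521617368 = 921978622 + 599638746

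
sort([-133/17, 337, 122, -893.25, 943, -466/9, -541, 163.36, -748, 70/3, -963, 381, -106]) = [-963, -893.25, -748, -541, -106, -466/9, -133/17, 70/3, 122, 163.36, 337, 381, 943]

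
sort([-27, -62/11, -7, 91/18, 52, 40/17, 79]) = [-27, -7, -62/11, 40/17, 91/18, 52, 79]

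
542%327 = 215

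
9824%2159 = 1188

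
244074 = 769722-525648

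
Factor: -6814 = -1*2^1*3407^1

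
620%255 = 110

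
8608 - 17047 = -8439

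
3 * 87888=263664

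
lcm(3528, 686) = 24696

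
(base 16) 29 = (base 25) 1g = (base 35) 16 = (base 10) 41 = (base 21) 1k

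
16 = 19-3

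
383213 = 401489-18276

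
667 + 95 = 762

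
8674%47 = 26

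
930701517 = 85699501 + 845002016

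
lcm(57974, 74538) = 521766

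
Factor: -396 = -1*2^2*3^2*11^1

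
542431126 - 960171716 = -417740590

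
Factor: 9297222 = 2^1 * 3^1 * 11^1 * 140867^1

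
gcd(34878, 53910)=6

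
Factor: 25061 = 19^1*1319^1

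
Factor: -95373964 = -1*2^2*7^1*67^1*50839^1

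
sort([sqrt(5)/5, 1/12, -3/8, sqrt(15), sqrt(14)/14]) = [-3/8, 1/12, sqrt(14)/14, sqrt(5)/5, sqrt(15)]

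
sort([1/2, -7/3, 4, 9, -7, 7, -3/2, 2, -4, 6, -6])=[-7, -6, -4, -7/3, -3/2, 1/2, 2, 4, 6, 7, 9]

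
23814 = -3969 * (-6)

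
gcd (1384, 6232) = 8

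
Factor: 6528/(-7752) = -1*2^4*19^(-1) = -16/19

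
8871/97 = 91 + 44/97 ≈ 91.45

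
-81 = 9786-9867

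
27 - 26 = 1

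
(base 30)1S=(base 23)2C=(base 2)111010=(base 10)58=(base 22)2E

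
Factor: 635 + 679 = 2^1*3^2*73^1 = 1314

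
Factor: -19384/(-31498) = 2^2*2423^1*15749^(-1) = 9692/15749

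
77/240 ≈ 0.321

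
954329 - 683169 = 271160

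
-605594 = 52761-658355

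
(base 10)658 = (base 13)3b8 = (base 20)1ci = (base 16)292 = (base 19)1fc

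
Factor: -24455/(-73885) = 7^(-1) * 67^1 * 73^1 * 2111^(-1) = 4891/14777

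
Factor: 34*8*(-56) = -1*2^7*7^1*17^1 = -15232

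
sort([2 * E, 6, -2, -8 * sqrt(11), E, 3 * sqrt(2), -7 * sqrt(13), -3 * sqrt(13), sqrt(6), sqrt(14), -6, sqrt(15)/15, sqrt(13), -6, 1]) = [-8 * sqrt(11), -7 * sqrt(13), -3 * sqrt(13), -6, -6, -2, sqrt(15)/15, 1, sqrt(6), E, sqrt(13), sqrt(14), 3 * sqrt(2), 2 * E, 6]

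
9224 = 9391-167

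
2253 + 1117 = 3370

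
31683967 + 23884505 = 55568472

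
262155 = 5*52431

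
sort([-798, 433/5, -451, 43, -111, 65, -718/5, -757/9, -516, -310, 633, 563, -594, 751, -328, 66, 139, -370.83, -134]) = [-798, -594, -516, -451, -370.83, -328, -310, -718/5, -134, -111, -757/9, 43, 65, 66, 433/5, 139, 563, 633, 751]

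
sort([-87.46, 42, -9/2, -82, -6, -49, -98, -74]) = [-98, -87.46, -82, -74, -49, -6, -9/2, 42]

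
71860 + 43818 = 115678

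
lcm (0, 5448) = 0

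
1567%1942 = 1567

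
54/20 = 27/10 = 2.70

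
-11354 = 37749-49103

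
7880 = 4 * 1970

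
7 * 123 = 861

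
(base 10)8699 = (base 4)2013323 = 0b10000111111011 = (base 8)20773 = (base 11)6599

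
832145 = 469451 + 362694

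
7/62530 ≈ 0.000112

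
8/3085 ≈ 0.00259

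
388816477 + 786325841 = 1175142318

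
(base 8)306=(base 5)1243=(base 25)7n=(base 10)198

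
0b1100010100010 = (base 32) 652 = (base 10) 6306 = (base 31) 6hd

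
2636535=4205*627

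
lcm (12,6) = 12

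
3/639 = 1/213 ≈ 0.00469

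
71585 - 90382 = -18797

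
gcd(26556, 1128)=12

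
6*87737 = 526422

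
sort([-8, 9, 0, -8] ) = [-8, -8, 0, 9] 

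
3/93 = 1/31 ≈ 0.0323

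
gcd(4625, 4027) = 1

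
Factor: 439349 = 439349^1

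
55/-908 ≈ -0.0606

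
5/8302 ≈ 0.000602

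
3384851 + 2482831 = 5867682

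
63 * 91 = 5733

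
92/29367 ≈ 0.00313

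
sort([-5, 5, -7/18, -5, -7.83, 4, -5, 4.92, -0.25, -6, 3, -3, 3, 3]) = [-7.83, -6, -5, -5, -5, -3, -7/18, -0.25, 3, 3, 3, 4, 4.92, 5]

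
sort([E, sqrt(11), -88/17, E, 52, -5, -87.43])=[-87.43, -88/17, -5, E, E, sqrt(11), 52]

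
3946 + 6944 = 10890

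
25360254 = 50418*503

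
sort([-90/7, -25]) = [-25, -90/7]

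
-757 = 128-885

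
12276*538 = 6604488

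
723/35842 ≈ 0.0202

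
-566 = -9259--8693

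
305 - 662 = -357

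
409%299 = 110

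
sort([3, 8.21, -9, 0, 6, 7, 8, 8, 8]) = [-9, 0, 3, 6, 7, 8, 8, 8, 8.21]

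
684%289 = 106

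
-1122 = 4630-5752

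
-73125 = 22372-95497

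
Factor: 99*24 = 2^3*3^3*11^1 = 2376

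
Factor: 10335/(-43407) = -1*3^(-1)*5^1*7^(-1) = -5/21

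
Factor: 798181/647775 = 3^(-2) * 5^(-2) * 557^1 * 1433^1 * 2879^(-1)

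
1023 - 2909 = -1886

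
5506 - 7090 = -1584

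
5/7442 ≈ 0.000672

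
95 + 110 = 205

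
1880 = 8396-6516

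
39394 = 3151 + 36243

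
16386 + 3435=19821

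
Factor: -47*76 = -1*2^2*19^1*47^1 = -3572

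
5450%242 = 126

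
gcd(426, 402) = 6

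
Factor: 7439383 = 7^1 * 397^1 * 2677^1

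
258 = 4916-4658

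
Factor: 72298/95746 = 7^(-2) * 37^1 = 37/49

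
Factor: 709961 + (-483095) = 2^1 * 3^1 * 37811^1 = 226866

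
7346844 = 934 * 7866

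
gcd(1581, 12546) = 51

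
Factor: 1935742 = 2^1*47^1*20593^1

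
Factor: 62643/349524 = 2^(-2)*3^(-1)*73^(-1)*157^1 = 157/876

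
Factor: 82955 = 5^1 * 47^1 * 353^1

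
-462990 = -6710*69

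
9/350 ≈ 0.0257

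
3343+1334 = 4677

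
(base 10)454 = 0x1c6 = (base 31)ek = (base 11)383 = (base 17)19c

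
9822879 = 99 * 99221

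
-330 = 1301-1631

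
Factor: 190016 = 2^6*2969^1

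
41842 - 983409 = -941567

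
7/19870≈0.000352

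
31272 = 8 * 3909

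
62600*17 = 1064200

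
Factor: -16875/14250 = -1 * 2^(-1) * 3^2 * 5^1 * 19^(-1) = -45/38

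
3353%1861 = 1492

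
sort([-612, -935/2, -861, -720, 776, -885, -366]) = [-885, -861, -720, -612, -935/2, -366, 776]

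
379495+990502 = 1369997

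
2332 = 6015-3683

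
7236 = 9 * 804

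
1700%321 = 95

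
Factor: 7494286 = 2^1 * 1217^1 * 3079^1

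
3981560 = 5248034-1266474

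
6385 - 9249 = -2864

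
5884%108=52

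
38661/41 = 942 + 39/41 ≈ 942.95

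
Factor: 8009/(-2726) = -1*2^(-1)*29^(-1)*47^(-1)*8009^1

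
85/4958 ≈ 0.0171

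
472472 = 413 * 1144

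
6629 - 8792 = -2163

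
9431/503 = 18 + 377/503 ≈ 18.75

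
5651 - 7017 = -1366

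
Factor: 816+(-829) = -1*13^1 = -13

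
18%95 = 18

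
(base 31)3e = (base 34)35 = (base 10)107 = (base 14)79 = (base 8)153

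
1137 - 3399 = -2262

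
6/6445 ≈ 0.000931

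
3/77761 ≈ 0.0000386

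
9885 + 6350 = 16235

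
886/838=443/419 ≈ 1.06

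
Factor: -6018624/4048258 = -1*2^5*3^7*41^(-1)*43^1*49369^(-1) = -3009312/2024129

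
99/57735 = 11/6415 ≈ 0.00171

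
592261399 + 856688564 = 1448949963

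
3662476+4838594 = 8501070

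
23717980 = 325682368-301964388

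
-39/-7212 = 13/2404 ≈ 0.00541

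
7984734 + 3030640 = 11015374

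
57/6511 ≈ 0.00875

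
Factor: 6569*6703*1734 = 2^1*3^1*17^2*6569^1*6703^1 = 76351500138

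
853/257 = 3 + 82/257 ≈ 3.32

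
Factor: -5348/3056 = -1*2^(-2)*7^1 = -7/4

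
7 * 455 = 3185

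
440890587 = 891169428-450278841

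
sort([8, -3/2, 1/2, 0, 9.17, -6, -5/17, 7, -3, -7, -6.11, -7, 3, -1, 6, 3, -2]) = [-7, -7, -6.11, -6, -3, -2, -3/2, -1, -5/17, 0, 1/2, 3, 3, 6, 7, 8, 9.17]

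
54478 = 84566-30088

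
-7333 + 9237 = 1904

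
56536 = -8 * (-7067)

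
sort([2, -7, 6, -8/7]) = [-7, -8/7, 2, 6]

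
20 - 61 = -41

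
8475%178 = 109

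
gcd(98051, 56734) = 1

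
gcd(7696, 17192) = 8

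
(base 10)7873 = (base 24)dg1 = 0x1ec1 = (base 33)77j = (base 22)g5j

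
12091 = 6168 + 5923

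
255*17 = 4335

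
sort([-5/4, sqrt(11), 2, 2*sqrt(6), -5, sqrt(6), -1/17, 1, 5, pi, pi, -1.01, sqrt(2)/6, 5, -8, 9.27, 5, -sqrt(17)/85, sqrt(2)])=[-8, -5, -5/4, -1.01, -1/17, -sqrt(17)/85, sqrt(2)/6, 1, sqrt(2), 2, sqrt(6), pi, pi, sqrt(11), 2*sqrt(6), 5, 5, 5, 9.27]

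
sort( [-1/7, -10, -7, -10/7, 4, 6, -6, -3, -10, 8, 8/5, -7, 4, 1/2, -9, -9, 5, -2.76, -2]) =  [-10, -10, -9, -9, -7, -7, -6, -3, -2.76, -2, -10/7, -1/7, 1/2, 8/5, 4, 4, 5, 6, 8]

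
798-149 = 649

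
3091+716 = 3807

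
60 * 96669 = 5800140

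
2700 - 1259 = 1441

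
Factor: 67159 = 239^1 * 281^1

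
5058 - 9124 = -4066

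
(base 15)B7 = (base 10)172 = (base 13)103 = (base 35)4W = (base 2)10101100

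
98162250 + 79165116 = 177327366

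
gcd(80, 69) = 1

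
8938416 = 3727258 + 5211158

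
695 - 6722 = -6027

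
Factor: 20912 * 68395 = 2^4 * 5^1 * 1307^1 * 13679^1 = 1430276240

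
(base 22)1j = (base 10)41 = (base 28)1d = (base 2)101001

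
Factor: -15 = -1 * 3^1 * 5^1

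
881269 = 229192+652077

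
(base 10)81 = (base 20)41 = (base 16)51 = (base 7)144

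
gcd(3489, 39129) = 3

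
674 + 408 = 1082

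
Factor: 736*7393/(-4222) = -1*2^4*23^1*2111^(-1)*7393^1 = -2720624/2111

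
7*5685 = 39795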